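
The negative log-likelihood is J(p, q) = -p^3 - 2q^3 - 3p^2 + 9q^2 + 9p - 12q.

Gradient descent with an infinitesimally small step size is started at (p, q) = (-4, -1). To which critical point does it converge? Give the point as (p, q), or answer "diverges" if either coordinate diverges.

J is separable, so gradient descent decouples: p follows -∂J/∂p, q follows -∂J/∂q.
∂J/∂p = -3(p - 1)(p + 3); at p=-4 this is -15, so p increases.
∂J/∂q = -6(q - 2)(q - 1); at q=-1 this is -36, so q increases.
p converges to its nearest critical value -3 (a local min of the p-part); q converges to 1. The iterate converges to (-3, 1).

(-3, 1)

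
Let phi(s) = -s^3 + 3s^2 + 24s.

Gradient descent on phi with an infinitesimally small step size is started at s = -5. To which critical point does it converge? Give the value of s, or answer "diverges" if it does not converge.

-2

phi'(s) = -3(s - 4)(s + 2), so phi'(-5) = -81.
Gradient descent moves in the -phi' direction, i.e. s is increasing.
The nearest critical point in that direction is s = -2, where phi'' = 18 > 0 (a local minimum). The iterate converges there.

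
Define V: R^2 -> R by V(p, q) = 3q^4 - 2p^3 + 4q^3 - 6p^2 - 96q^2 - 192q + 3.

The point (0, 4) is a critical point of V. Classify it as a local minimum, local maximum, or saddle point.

The mixed partial ∂²V/∂p∂q is 0, so the Hessian at any point is diag(V_pp, V_qq) = diag(-12(p + 1), 12(3q^2 + 2q - 16)).
At (0, 4): H = diag(-12, 480).
The eigenvalues have opposite signs, so H is indefinite: a saddle point.

saddle point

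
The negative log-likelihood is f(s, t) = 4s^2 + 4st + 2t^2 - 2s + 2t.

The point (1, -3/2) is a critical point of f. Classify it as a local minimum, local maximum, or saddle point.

The Hessian of f is constant: H = [[8, 4], [4, 4]].
det(H) = 8·4 − 4² = 16.
det(H) > 0 and tr(H) = 12 > 0, so H is positive definite and the point is a local minimum.

local minimum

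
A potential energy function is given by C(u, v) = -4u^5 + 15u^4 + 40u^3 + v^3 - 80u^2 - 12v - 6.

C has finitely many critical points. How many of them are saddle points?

4

C separates as a function of u plus a function of v, so ∇C=0 decouples.
∂C/∂u = -20u(u - 4)(u - 1)(u + 2) = 0 at u ∈ {-2, 0, 1, 4}; ∂C/∂v = 3(v - 2)(v + 2) = 0 at v ∈ {-2, 2}.
The Hessian is diagonal: diag(C_uu, C_vv). Second derivatives: C_uu(-2)=720, C_uu(0)=-160, C_uu(1)=180, C_uu(4)=-1440; C_vv(-2)=-12, C_vv(2)=12.
Saddle points occur where the two diagonal entries have opposite signs: (-2, -2), (0, 2), (1, -2), (4, 2). Count: 4.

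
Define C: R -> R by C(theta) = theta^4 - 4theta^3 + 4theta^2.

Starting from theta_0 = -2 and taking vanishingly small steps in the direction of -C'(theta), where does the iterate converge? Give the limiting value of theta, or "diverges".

C'(theta) = 4theta(theta - 2)(theta - 1), so C'(-2) = -96.
Gradient descent moves in the -C' direction, i.e. theta is increasing.
The nearest critical point in that direction is theta = 0, where C'' = 8 > 0 (a local minimum). The iterate converges there.

0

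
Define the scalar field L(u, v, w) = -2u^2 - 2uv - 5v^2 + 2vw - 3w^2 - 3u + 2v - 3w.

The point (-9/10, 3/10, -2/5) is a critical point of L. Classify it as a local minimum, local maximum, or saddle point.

local maximum

The Hessian is constant: H = [[-4, -2, 0], [-2, -10, 2], [0, 2, -6]].
Leading principal minors: Δ₁ = -4, Δ₂ = 36, Δ₃ = -200.
The minors alternate sign starting negative (−, +, −), so H is negative definite: a local maximum.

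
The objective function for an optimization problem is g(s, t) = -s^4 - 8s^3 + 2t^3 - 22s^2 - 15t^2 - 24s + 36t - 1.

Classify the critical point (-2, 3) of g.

local minimum

The mixed partial ∂²g/∂s∂t is 0, so the Hessian at any point is diag(g_ss, g_tt) = diag(-4(3s^2 + 12s + 11), 6(2t - 5)).
At (-2, 3): H = diag(4, 6).
Both eigenvalues are positive, so H is positive definite: a local minimum.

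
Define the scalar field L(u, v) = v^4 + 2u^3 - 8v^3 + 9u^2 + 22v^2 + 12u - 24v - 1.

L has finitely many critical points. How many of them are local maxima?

L separates as a function of u plus a function of v, so ∇L=0 decouples.
∂L/∂u = 6(u + 1)(u + 2) = 0 at u ∈ {-2, -1}; ∂L/∂v = 4(v - 3)(v - 2)(v - 1) = 0 at v ∈ {1, 2, 3}.
The Hessian is diagonal: diag(L_uu, L_vv). Second derivatives: L_uu(-2)=-6, L_uu(-1)=6; L_vv(1)=8, L_vv(2)=-4, L_vv(3)=8.
Local maxima occur where both diagonal entries negative: (-2, 2). Count: 1.

1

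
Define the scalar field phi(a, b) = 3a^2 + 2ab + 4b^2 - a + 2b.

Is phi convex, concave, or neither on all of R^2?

phi is quadratic, so its Hessian is the constant matrix H = [[6, 2], [2, 8]].
det(H) = 44, tr(H) = 14.
det(H) > 0 and tr(H) > 0, so H is positive definite everywhere: convex.

convex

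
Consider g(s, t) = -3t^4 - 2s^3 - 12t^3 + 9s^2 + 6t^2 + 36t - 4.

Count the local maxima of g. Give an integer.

2

g separates as a function of s plus a function of t, so ∇g=0 decouples.
∂g/∂s = -6s(s - 3) = 0 at s ∈ {0, 3}; ∂g/∂t = -12(t - 1)(t + 1)(t + 3) = 0 at t ∈ {-3, -1, 1}.
The Hessian is diagonal: diag(g_ss, g_tt). Second derivatives: g_ss(0)=18, g_ss(3)=-18; g_tt(-3)=-96, g_tt(-1)=48, g_tt(1)=-96.
Local maxima occur where both diagonal entries negative: (3, -3), (3, 1). Count: 2.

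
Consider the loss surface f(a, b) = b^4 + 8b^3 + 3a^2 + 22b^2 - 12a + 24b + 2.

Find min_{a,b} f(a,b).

-19

f(a,b) separates as P(a) + Q(b) + 2, so its minimum is min P + min Q + 2.
P'(a) = 6a - 12 vanishes at a ∈ {2}; Q'(b) = 4(b + 1)(b + 2)(b + 3) vanishes at b ∈ {-3, -2, -1}.
Local minima of P (where P''>0): P(2)=-12. Local minima of Q: Q(-3)=-9, Q(-1)=-9.
So the global minimum of f is P(2) + Q(-3) + 2 = -12 − 9 + 2 = -19, attained at (2, -3).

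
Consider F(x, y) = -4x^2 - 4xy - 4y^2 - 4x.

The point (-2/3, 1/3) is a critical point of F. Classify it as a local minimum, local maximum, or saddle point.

local maximum

The Hessian of F is constant: H = [[-8, -4], [-4, -8]].
det(H) = (-8)·(-8) − (-4)² = 48.
det(H) > 0 and tr(H) = -16 < 0, so H is negative definite and the point is a local maximum.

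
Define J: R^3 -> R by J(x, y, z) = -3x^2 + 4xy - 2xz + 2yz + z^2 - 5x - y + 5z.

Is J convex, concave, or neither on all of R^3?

J is quadratic, so its Hessian is the constant matrix H = [[-6, 4, -2], [4, 0, 2], [-2, 2, 2]].
Leading principal minors: -6, -16, -40.
Neither pattern holds ⇒ H is indefinite ⇒ neither convex nor concave.

neither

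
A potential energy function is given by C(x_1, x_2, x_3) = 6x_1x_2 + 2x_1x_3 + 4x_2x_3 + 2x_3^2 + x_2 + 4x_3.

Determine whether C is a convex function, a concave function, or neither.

C is quadratic, so its Hessian is the constant matrix H = [[0, 6, 2], [6, 0, 4], [2, 4, 4]].
Leading principal minors: 0, -36, -48.
Neither pattern holds ⇒ H is indefinite ⇒ neither convex nor concave.

neither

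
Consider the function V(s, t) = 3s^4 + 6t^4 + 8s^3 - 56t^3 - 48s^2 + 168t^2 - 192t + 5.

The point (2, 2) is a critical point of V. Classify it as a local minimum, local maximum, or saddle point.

saddle point

The mixed partial ∂²V/∂s∂t is 0, so the Hessian at any point is diag(V_ss, V_tt) = diag(12(3s^2 + 4s - 8), 24(3t^2 - 14t + 14)).
At (2, 2): H = diag(144, -48).
The eigenvalues have opposite signs, so H is indefinite: a saddle point.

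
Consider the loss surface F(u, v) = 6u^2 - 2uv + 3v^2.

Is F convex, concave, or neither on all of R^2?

F is quadratic, so its Hessian is the constant matrix H = [[12, -2], [-2, 6]].
det(H) = 68, tr(H) = 18.
det(H) > 0 and tr(H) > 0, so H is positive definite everywhere: convex.

convex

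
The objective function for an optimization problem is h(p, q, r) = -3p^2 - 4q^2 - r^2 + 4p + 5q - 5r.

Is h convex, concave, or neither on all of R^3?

concave

h is quadratic, so its Hessian is the constant matrix H = [[-6, 0, 0], [0, -8, 0], [0, 0, -2]].
Leading principal minors: -6, 48, -96.
Signs alternate −, +, − ⇒ H ≺ 0 ⇒ concave.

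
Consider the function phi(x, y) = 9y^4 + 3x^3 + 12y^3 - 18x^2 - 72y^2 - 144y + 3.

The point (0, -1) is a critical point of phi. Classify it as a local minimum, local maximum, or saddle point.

local maximum

The mixed partial ∂²phi/∂x∂y is 0, so the Hessian at any point is diag(phi_xx, phi_yy) = diag(18(x - 2), 36(3y^2 + 2y - 4)).
At (0, -1): H = diag(-36, -108).
Both eigenvalues are negative, so H is negative definite: a local maximum.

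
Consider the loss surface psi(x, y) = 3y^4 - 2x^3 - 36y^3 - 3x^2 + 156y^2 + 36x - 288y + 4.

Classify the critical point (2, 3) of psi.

local maximum

The mixed partial ∂²psi/∂x∂y is 0, so the Hessian at any point is diag(psi_xx, psi_yy) = diag(-6(2x + 1), 12(3y^2 - 18y + 26)).
At (2, 3): H = diag(-30, -12).
Both eigenvalues are negative, so H is negative definite: a local maximum.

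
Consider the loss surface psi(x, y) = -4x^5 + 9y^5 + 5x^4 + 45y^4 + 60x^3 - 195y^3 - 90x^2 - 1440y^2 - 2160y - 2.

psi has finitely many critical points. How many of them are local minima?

psi separates as a function of x plus a function of y, so ∇psi=0 decouples.
∂psi/∂x = -20x(x - 3)(x - 1)(x + 3) = 0 at x ∈ {-3, 0, 1, 3}; ∂psi/∂y = 45(y - 4)(y + 1)(y + 3)(y + 4) = 0 at y ∈ {-4, -3, -1, 4}.
The Hessian is diagonal: diag(psi_xx, psi_yy). Second derivatives: psi_xx(-3)=1440, psi_xx(0)=-180, psi_xx(1)=160, psi_xx(3)=-720; psi_yy(-4)=-1080, psi_yy(-3)=630, psi_yy(-1)=-1350, psi_yy(4)=12600.
Local minima occur where both diagonal entries positive: (-3, -3), (-3, 4), (1, -3), (1, 4). Count: 4.

4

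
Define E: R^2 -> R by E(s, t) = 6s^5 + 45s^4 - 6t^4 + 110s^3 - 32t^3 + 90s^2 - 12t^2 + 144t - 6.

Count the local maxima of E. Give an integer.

4

E separates as a function of s plus a function of t, so ∇E=0 decouples.
∂E/∂s = 30s(s + 1)(s + 2)(s + 3) = 0 at s ∈ {-3, -2, -1, 0}; ∂E/∂t = -24(t - 1)(t + 2)(t + 3) = 0 at t ∈ {-3, -2, 1}.
The Hessian is diagonal: diag(E_ss, E_tt). Second derivatives: E_ss(-3)=-180, E_ss(-2)=60, E_ss(-1)=-60, E_ss(0)=180; E_tt(-3)=-96, E_tt(-2)=72, E_tt(1)=-288.
Local maxima occur where both diagonal entries negative: (-3, -3), (-3, 1), (-1, -3), (-1, 1). Count: 4.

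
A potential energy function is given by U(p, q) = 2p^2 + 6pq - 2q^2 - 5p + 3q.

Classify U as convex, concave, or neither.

U is quadratic, so its Hessian is the constant matrix H = [[4, 6], [6, -4]].
det(H) = -52, tr(H) = 0.
det(H) < 0, so H is indefinite: neither convex nor concave.

neither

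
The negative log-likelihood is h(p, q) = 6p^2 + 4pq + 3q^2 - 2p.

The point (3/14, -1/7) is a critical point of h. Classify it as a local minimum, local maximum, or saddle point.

local minimum

The Hessian of h is constant: H = [[12, 4], [4, 6]].
det(H) = 12·6 − 4² = 56.
det(H) > 0 and tr(H) = 18 > 0, so H is positive definite and the point is a local minimum.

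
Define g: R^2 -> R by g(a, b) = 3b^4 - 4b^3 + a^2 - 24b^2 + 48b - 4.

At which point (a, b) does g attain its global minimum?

(0, -2)

g(a,b) separates as P(a) + Q(b) − 4, so its minimum is min P + min Q − 4.
P'(a) = 2a vanishes at a ∈ {0}; Q'(b) = 12(b - 2)(b - 1)(b + 2) vanishes at b ∈ {-2, 1, 2}.
Local minima of P (where P''>0): P(0)=0. Local minima of Q: Q(-2)=-112, Q(2)=16.
So the global minimum of g is P(0) + Q(-2) − 4 = 0 − 112 − 4 = -116, attained at (0, -2).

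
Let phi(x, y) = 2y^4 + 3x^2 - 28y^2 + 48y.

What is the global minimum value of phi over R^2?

phi(x,y) separates as P(x) + Q(y), so its minimum is min P + min Q.
P'(x) = 6x vanishes at x ∈ {0}; Q'(y) = 8(y - 2)(y - 1)(y + 3) vanishes at y ∈ {-3, 1, 2}.
Local minima of P (where P''>0): P(0)=0. Local minima of Q: Q(-3)=-234, Q(2)=16.
So the global minimum of phi is P(0) + Q(-3) = 0 − 234 = -234, attained at (0, -3).

-234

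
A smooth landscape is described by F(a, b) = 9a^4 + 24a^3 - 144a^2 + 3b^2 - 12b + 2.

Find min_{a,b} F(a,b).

F(a,b) separates as P(a) + Q(b) + 2, so its minimum is min P + min Q + 2.
P'(a) = 36a(a - 2)(a + 4) vanishes at a ∈ {-4, 0, 2}; Q'(b) = 6b - 12 vanishes at b ∈ {2}.
Local minima of P (where P''>0): P(-4)=-1536, P(2)=-240. Local minima of Q: Q(2)=-12.
So the global minimum of F is P(-4) + Q(2) + 2 = -1536 − 12 + 2 = -1546, attained at (-4, 2).

-1546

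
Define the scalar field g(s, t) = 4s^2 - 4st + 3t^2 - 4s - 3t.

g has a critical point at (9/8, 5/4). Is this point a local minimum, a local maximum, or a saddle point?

local minimum

The Hessian of g is constant: H = [[8, -4], [-4, 6]].
det(H) = 8·6 − (-4)² = 32.
det(H) > 0 and tr(H) = 14 > 0, so H is positive definite and the point is a local minimum.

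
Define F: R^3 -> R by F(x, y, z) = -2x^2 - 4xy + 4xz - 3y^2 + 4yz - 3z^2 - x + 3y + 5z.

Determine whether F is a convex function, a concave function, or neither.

concave

F is quadratic, so its Hessian is the constant matrix H = [[-4, -4, 4], [-4, -6, 4], [4, 4, -6]].
Leading principal minors: -4, 8, -16.
Signs alternate −, +, − ⇒ H ≺ 0 ⇒ concave.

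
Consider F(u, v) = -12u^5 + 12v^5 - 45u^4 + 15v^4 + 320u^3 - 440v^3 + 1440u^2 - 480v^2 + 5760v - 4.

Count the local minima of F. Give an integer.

F separates as a function of u plus a function of v, so ∇F=0 decouples.
∂F/∂u = -60u(u - 4)(u + 3)(u + 4) = 0 at u ∈ {-4, -3, 0, 4}; ∂F/∂v = 60(v - 4)(v - 2)(v + 3)(v + 4) = 0 at v ∈ {-4, -3, 2, 4}.
The Hessian is diagonal: diag(F_uu, F_vv). Second derivatives: F_uu(-4)=1920, F_uu(-3)=-1260, F_uu(0)=2880, F_uu(4)=-13440; F_vv(-4)=-2880, F_vv(-3)=2100, F_vv(2)=-3600, F_vv(4)=6720.
Local minima occur where both diagonal entries positive: (-4, -3), (-4, 4), (0, -3), (0, 4). Count: 4.

4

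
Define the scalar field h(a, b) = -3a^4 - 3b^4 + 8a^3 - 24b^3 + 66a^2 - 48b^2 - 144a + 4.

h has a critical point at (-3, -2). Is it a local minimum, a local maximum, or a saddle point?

saddle point

The mixed partial ∂²h/∂a∂b is 0, so the Hessian at any point is diag(h_aa, h_bb) = diag(12(-3a^2 + 4a + 11), -12(3b^2 + 12b + 8)).
At (-3, -2): H = diag(-336, 48).
The eigenvalues have opposite signs, so H is indefinite: a saddle point.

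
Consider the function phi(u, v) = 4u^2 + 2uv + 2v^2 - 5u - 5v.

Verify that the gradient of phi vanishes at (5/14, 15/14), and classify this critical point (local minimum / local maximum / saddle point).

local minimum

∇phi = (8u + 2v - 5, 2u + 4v - 5); substituting (5/14, 15/14) gives ∇phi = (0, 0), so (5/14, 15/14) is indeed a critical point.
The Hessian of phi is constant: H = [[8, 2], [2, 4]].
det(H) = 8·4 − 2² = 28.
det(H) > 0 and tr(H) = 12 > 0, so H is positive definite and the point is a local minimum.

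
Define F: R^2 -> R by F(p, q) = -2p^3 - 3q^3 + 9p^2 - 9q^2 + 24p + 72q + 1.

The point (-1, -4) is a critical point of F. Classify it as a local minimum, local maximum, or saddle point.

local minimum

The mixed partial ∂²F/∂p∂q is 0, so the Hessian at any point is diag(F_pp, F_qq) = diag(6(-2p + 3), -18(q + 1)).
At (-1, -4): H = diag(30, 54).
Both eigenvalues are positive, so H is positive definite: a local minimum.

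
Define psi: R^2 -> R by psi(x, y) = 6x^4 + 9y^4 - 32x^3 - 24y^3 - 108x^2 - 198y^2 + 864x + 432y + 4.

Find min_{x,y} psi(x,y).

-3911

psi(x,y) separates as P(x) + Q(y) + 4, so its minimum is min P + min Q + 4.
P'(x) = 24(x - 4)(x - 3)(x + 3) vanishes at x ∈ {-3, 3, 4}; Q'(y) = 36(y - 4)(y - 1)(y + 3) vanishes at y ∈ {-3, 1, 4}.
Local minima of P (where P''>0): P(-3)=-2214, P(4)=1216. Local minima of Q: Q(-3)=-1701, Q(4)=-672.
So the global minimum of psi is P(-3) + Q(-3) + 4 = -2214 − 1701 + 4 = -3911, attained at (-3, -3).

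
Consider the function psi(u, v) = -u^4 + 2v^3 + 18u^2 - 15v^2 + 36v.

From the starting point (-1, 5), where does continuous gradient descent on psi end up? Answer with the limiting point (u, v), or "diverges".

psi is separable, so gradient descent decouples: u follows -∂psi/∂u, v follows -∂psi/∂v.
∂psi/∂u = -4u(u - 3)(u + 3); at u=-1 this is -32, so u increases.
∂psi/∂v = 6(v - 3)(v - 2); at v=5 this is 36, so v decreases.
u converges to its nearest critical value 0 (a local min of the u-part); v converges to 3. The iterate converges to (0, 3).

(0, 3)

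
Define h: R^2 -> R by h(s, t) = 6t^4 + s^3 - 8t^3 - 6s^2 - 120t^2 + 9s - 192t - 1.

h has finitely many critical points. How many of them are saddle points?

3

h separates as a function of s plus a function of t, so ∇h=0 decouples.
∂h/∂s = 3(s - 3)(s - 1) = 0 at s ∈ {1, 3}; ∂h/∂t = 24(t - 4)(t + 1)(t + 2) = 0 at t ∈ {-2, -1, 4}.
The Hessian is diagonal: diag(h_ss, h_tt). Second derivatives: h_ss(1)=-6, h_ss(3)=6; h_tt(-2)=144, h_tt(-1)=-120, h_tt(4)=720.
Saddle points occur where the two diagonal entries have opposite signs: (1, -2), (1, 4), (3, -1). Count: 3.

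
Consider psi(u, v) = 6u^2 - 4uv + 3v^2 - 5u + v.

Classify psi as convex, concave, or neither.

convex

psi is quadratic, so its Hessian is the constant matrix H = [[12, -4], [-4, 6]].
det(H) = 56, tr(H) = 18.
det(H) > 0 and tr(H) > 0, so H is positive definite everywhere: convex.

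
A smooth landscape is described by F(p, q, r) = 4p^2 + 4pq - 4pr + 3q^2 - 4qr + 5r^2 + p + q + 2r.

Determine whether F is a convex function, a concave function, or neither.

convex

F is quadratic, so its Hessian is the constant matrix H = [[8, 4, -4], [4, 6, -4], [-4, -4, 10]].
Leading principal minors: 8, 32, 224.
All positive ⇒ H ≻ 0 ⇒ convex.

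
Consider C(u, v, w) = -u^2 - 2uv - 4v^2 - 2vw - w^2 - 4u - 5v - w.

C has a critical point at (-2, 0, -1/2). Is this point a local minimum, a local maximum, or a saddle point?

local maximum

The Hessian is constant: H = [[-2, -2, 0], [-2, -8, -2], [0, -2, -2]].
Leading principal minors: Δ₁ = -2, Δ₂ = 12, Δ₃ = -16.
The minors alternate sign starting negative (−, +, −), so H is negative definite: a local maximum.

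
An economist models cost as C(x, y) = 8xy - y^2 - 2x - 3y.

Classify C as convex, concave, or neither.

C is quadratic, so its Hessian is the constant matrix H = [[0, 8], [8, -2]].
det(H) = -64, tr(H) = -2.
det(H) < 0, so H is indefinite: neither convex nor concave.

neither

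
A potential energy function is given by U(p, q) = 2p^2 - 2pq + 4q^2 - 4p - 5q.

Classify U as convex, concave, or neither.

U is quadratic, so its Hessian is the constant matrix H = [[4, -2], [-2, 8]].
det(H) = 28, tr(H) = 12.
det(H) > 0 and tr(H) > 0, so H is positive definite everywhere: convex.

convex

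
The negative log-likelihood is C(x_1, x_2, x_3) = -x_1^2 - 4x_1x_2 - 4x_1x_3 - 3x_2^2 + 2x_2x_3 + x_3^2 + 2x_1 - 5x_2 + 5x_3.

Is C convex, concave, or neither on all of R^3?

neither

C is quadratic, so its Hessian is the constant matrix H = [[-2, -4, -4], [-4, -6, 2], [-4, 2, 2]].
Leading principal minors: -2, -4, 160.
Neither pattern holds ⇒ H is indefinite ⇒ neither convex nor concave.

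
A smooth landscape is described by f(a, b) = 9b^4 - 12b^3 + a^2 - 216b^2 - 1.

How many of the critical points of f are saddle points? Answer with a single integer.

1

f separates as a function of a plus a function of b, so ∇f=0 decouples.
∂f/∂a = 2a = 0 at a ∈ {0}; ∂f/∂b = 36b(b - 4)(b + 3) = 0 at b ∈ {-3, 0, 4}.
The Hessian is diagonal: diag(f_aa, f_bb). Second derivatives: f_aa(0)=2; f_bb(-3)=756, f_bb(0)=-432, f_bb(4)=1008.
Saddle points occur where the two diagonal entries have opposite signs: (0, 0). Count: 1.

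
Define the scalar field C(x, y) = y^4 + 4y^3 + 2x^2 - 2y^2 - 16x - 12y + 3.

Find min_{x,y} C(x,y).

-38

C(x,y) separates as P(x) + Q(y) + 3, so its minimum is min P + min Q + 3.
P'(x) = 4x - 16 vanishes at x ∈ {4}; Q'(y) = 4(y - 1)(y + 1)(y + 3) vanishes at y ∈ {-3, -1, 1}.
Local minima of P (where P''>0): P(4)=-32. Local minima of Q: Q(-3)=-9, Q(1)=-9.
So the global minimum of C is P(4) + Q(-3) + 3 = -32 − 9 + 3 = -38, attained at (4, -3).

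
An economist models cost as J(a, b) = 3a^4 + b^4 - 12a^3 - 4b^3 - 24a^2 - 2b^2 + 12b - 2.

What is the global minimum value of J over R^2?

-395

J(a,b) separates as P(a) + Q(b) − 2, so its minimum is min P + min Q − 2.
P'(a) = 12a(a - 4)(a + 1) vanishes at a ∈ {-1, 0, 4}; Q'(b) = 4(b - 3)(b - 1)(b + 1) vanishes at b ∈ {-1, 1, 3}.
Local minima of P (where P''>0): P(-1)=-9, P(4)=-384. Local minima of Q: Q(-1)=-9, Q(3)=-9.
So the global minimum of J is P(4) + Q(-1) − 2 = -384 − 9 − 2 = -395, attained at (4, -1).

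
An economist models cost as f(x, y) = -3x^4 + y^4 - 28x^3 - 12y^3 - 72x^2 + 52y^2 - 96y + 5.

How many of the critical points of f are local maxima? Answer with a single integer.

2

f separates as a function of x plus a function of y, so ∇f=0 decouples.
∂f/∂x = -12x(x + 3)(x + 4) = 0 at x ∈ {-4, -3, 0}; ∂f/∂y = 4(y - 4)(y - 3)(y - 2) = 0 at y ∈ {2, 3, 4}.
The Hessian is diagonal: diag(f_xx, f_yy). Second derivatives: f_xx(-4)=-48, f_xx(-3)=36, f_xx(0)=-144; f_yy(2)=8, f_yy(3)=-4, f_yy(4)=8.
Local maxima occur where both diagonal entries negative: (-4, 3), (0, 3). Count: 2.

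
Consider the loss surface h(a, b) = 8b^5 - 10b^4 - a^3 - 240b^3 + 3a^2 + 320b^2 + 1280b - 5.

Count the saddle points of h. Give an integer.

4

h separates as a function of a plus a function of b, so ∇h=0 decouples.
∂h/∂a = -3a(a - 2) = 0 at a ∈ {0, 2}; ∂h/∂b = 40(b - 4)(b - 2)(b + 1)(b + 4) = 0 at b ∈ {-4, -1, 2, 4}.
The Hessian is diagonal: diag(h_aa, h_bb). Second derivatives: h_aa(0)=6, h_aa(2)=-6; h_bb(-4)=-5760, h_bb(-1)=1800, h_bb(2)=-1440, h_bb(4)=3200.
Saddle points occur where the two diagonal entries have opposite signs: (0, -4), (0, 2), (2, -1), (2, 4). Count: 4.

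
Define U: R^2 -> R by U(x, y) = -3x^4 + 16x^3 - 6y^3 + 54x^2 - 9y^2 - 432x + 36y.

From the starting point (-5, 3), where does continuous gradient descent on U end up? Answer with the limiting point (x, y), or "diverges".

diverges

U is separable, so gradient descent decouples: x follows -∂U/∂x, y follows -∂U/∂y.
∂U/∂x = -12(x - 4)(x - 3)(x + 3); at x=-5 this is 1728, so x decreases.
∂U/∂y = -18(y - 1)(y + 2); at y=3 this is -180, so y increases.
The x-coordinate has no critical point in that direction and runs off to infinity.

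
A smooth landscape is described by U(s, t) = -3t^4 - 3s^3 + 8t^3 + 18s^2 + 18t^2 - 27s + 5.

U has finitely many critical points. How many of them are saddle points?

U separates as a function of s plus a function of t, so ∇U=0 decouples.
∂U/∂s = -9(s - 3)(s - 1) = 0 at s ∈ {1, 3}; ∂U/∂t = -12t(t - 3)(t + 1) = 0 at t ∈ {-1, 0, 3}.
The Hessian is diagonal: diag(U_ss, U_tt). Second derivatives: U_ss(1)=18, U_ss(3)=-18; U_tt(-1)=-48, U_tt(0)=36, U_tt(3)=-144.
Saddle points occur where the two diagonal entries have opposite signs: (1, -1), (1, 3), (3, 0). Count: 3.

3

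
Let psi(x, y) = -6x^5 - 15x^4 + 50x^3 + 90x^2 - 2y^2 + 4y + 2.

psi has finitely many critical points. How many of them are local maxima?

psi separates as a function of x plus a function of y, so ∇psi=0 decouples.
∂psi/∂x = -30x(x - 2)(x + 1)(x + 3) = 0 at x ∈ {-3, -1, 0, 2}; ∂psi/∂y = -4(y - 1) = 0 at y ∈ {1}.
The Hessian is diagonal: diag(psi_xx, psi_yy). Second derivatives: psi_xx(-3)=900, psi_xx(-1)=-180, psi_xx(0)=180, psi_xx(2)=-900; psi_yy(1)=-4.
Local maxima occur where both diagonal entries negative: (-1, 1), (2, 1). Count: 2.

2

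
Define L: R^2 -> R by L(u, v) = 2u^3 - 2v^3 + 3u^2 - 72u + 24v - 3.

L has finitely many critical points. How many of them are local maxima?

L separates as a function of u plus a function of v, so ∇L=0 decouples.
∂L/∂u = 6(u - 3)(u + 4) = 0 at u ∈ {-4, 3}; ∂L/∂v = -6(v - 2)(v + 2) = 0 at v ∈ {-2, 2}.
The Hessian is diagonal: diag(L_uu, L_vv). Second derivatives: L_uu(-4)=-42, L_uu(3)=42; L_vv(-2)=24, L_vv(2)=-24.
Local maxima occur where both diagonal entries negative: (-4, 2). Count: 1.

1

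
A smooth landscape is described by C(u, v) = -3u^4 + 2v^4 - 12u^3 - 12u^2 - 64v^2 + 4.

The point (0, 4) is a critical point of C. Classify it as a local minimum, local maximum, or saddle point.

The mixed partial ∂²C/∂u∂v is 0, so the Hessian at any point is diag(C_uu, C_vv) = diag(-12(3u^2 + 6u + 2), 8(3v^2 - 16)).
At (0, 4): H = diag(-24, 256).
The eigenvalues have opposite signs, so H is indefinite: a saddle point.

saddle point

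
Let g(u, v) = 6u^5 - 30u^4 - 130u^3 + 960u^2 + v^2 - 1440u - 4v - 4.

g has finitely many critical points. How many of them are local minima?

g separates as a function of u plus a function of v, so ∇g=0 decouples.
∂g/∂u = 30(u - 4)(u - 3)(u - 1)(u + 4) = 0 at u ∈ {-4, 1, 3, 4}; ∂g/∂v = 2(v - 2) = 0 at v ∈ {2}.
The Hessian is diagonal: diag(g_uu, g_vv). Second derivatives: g_uu(-4)=-8400, g_uu(1)=900, g_uu(3)=-420, g_uu(4)=720; g_vv(2)=2.
Local minima occur where both diagonal entries positive: (1, 2), (4, 2). Count: 2.

2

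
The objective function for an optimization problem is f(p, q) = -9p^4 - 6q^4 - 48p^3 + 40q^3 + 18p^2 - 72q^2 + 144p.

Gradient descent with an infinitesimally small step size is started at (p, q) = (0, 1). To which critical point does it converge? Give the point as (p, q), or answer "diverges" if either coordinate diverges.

(-1, 2)

f is separable, so gradient descent decouples: p follows -∂f/∂p, q follows -∂f/∂q.
∂f/∂p = -36(p - 1)(p + 1)(p + 4); at p=0 this is 144, so p decreases.
∂f/∂q = -24q(q - 3)(q - 2); at q=1 this is -48, so q increases.
p converges to its nearest critical value -1 (a local min of the p-part); q converges to 2. The iterate converges to (-1, 2).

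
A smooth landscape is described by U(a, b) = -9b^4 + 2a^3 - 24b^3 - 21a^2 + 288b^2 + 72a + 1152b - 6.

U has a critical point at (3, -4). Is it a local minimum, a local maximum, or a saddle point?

local maximum

The mixed partial ∂²U/∂a∂b is 0, so the Hessian at any point is diag(U_aa, U_bb) = diag(6(2a - 7), 36(-3b^2 - 4b + 16)).
At (3, -4): H = diag(-6, -576).
Both eigenvalues are negative, so H is negative definite: a local maximum.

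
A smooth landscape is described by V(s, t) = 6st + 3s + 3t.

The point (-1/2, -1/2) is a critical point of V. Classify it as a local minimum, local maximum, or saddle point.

The Hessian of V is constant: H = [[0, 6], [6, 0]].
det(H) = 0·0 − 6² = -36.
Since det(H) < 0, H is indefinite and the critical point is a saddle point.

saddle point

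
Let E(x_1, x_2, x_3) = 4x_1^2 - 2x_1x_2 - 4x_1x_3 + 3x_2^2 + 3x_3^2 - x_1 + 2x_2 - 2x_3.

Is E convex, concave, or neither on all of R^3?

convex

E is quadratic, so its Hessian is the constant matrix H = [[8, -2, -4], [-2, 6, 0], [-4, 0, 6]].
Leading principal minors: 8, 44, 168.
All positive ⇒ H ≻ 0 ⇒ convex.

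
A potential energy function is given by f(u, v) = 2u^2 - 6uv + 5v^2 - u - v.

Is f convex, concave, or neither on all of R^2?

convex

f is quadratic, so its Hessian is the constant matrix H = [[4, -6], [-6, 10]].
det(H) = 4, tr(H) = 14.
det(H) > 0 and tr(H) > 0, so H is positive definite everywhere: convex.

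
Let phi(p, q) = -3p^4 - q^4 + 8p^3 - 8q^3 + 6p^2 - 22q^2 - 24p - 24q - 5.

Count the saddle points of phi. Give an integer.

phi separates as a function of p plus a function of q, so ∇phi=0 decouples.
∂phi/∂p = -12(p - 2)(p - 1)(p + 1) = 0 at p ∈ {-1, 1, 2}; ∂phi/∂q = -4(q + 1)(q + 2)(q + 3) = 0 at q ∈ {-3, -2, -1}.
The Hessian is diagonal: diag(phi_pp, phi_qq). Second derivatives: phi_pp(-1)=-72, phi_pp(1)=24, phi_pp(2)=-36; phi_qq(-3)=-8, phi_qq(-2)=4, phi_qq(-1)=-8.
Saddle points occur where the two diagonal entries have opposite signs: (-1, -2), (1, -3), (1, -1), (2, -2). Count: 4.

4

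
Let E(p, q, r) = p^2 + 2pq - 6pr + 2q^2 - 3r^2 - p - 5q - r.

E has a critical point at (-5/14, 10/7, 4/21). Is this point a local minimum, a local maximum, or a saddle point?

The Hessian is constant: H = [[2, 2, -6], [2, 4, 0], [-6, 0, -6]].
Leading principal minors: Δ₁ = 2, Δ₂ = 4, Δ₃ = -168.
The minors fit neither the all-positive nor the alternating-sign pattern, so H is indefinite: a saddle point.

saddle point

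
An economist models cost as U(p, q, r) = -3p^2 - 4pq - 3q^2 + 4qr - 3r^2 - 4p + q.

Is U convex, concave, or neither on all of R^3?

concave

U is quadratic, so its Hessian is the constant matrix H = [[-6, -4, 0], [-4, -6, 4], [0, 4, -6]].
Leading principal minors: -6, 20, -24.
Signs alternate −, +, − ⇒ H ≺ 0 ⇒ concave.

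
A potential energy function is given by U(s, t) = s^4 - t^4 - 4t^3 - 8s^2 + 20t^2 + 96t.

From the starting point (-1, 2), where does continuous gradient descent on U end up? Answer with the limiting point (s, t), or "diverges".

U is separable, so gradient descent decouples: s follows -∂U/∂s, t follows -∂U/∂t.
∂U/∂s = 4s(s - 2)(s + 2); at s=-1 this is 12, so s decreases.
∂U/∂t = -4(t - 3)(t + 2)(t + 4); at t=2 this is 96, so t decreases.
s converges to its nearest critical value -2 (a local min of the s-part); t converges to -2. The iterate converges to (-2, -2).

(-2, -2)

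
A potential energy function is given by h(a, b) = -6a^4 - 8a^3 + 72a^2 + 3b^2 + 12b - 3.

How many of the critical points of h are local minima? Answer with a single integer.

h separates as a function of a plus a function of b, so ∇h=0 decouples.
∂h/∂a = -24a(a - 2)(a + 3) = 0 at a ∈ {-3, 0, 2}; ∂h/∂b = 6(b + 2) = 0 at b ∈ {-2}.
The Hessian is diagonal: diag(h_aa, h_bb). Second derivatives: h_aa(-3)=-360, h_aa(0)=144, h_aa(2)=-240; h_bb(-2)=6.
Local minima occur where both diagonal entries positive: (0, -2). Count: 1.

1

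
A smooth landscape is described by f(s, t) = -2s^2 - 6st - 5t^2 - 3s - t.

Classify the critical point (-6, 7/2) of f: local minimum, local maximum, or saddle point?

The Hessian of f is constant: H = [[-4, -6], [-6, -10]].
det(H) = (-4)·(-10) − (-6)² = 4.
det(H) > 0 and tr(H) = -14 < 0, so H is negative definite and the point is a local maximum.

local maximum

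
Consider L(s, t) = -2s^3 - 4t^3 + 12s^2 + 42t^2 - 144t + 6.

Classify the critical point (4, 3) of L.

The mixed partial ∂²L/∂s∂t is 0, so the Hessian at any point is diag(L_ss, L_tt) = diag(12(-s + 2), 12(-2t + 7)).
At (4, 3): H = diag(-24, 12).
The eigenvalues have opposite signs, so H is indefinite: a saddle point.

saddle point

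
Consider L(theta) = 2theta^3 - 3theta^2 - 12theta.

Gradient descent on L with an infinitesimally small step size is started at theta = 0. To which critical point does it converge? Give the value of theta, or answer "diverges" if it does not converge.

L'(theta) = 6(theta - 2)(theta + 1), so L'(0) = -12.
Gradient descent moves in the -L' direction, i.e. theta is increasing.
The nearest critical point in that direction is theta = 2, where L'' = 18 > 0 (a local minimum). The iterate converges there.

2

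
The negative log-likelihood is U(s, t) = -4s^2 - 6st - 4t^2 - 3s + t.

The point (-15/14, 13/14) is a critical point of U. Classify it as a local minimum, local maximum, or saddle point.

The Hessian of U is constant: H = [[-8, -6], [-6, -8]].
det(H) = (-8)·(-8) − (-6)² = 28.
det(H) > 0 and tr(H) = -16 < 0, so H is negative definite and the point is a local maximum.

local maximum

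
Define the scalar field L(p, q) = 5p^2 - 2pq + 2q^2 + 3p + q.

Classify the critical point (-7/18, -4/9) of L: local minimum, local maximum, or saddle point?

local minimum

The Hessian of L is constant: H = [[10, -2], [-2, 4]].
det(H) = 10·4 − (-2)² = 36.
det(H) > 0 and tr(H) = 14 > 0, so H is positive definite and the point is a local minimum.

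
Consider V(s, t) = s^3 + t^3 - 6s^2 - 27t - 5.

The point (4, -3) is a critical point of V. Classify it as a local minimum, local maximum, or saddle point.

saddle point

The mixed partial ∂²V/∂s∂t is 0, so the Hessian at any point is diag(V_ss, V_tt) = diag(6(s - 2), 6t).
At (4, -3): H = diag(12, -18).
The eigenvalues have opposite signs, so H is indefinite: a saddle point.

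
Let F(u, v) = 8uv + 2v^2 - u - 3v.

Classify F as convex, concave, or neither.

F is quadratic, so its Hessian is the constant matrix H = [[0, 8], [8, 4]].
det(H) = -64, tr(H) = 4.
det(H) < 0, so H is indefinite: neither convex nor concave.

neither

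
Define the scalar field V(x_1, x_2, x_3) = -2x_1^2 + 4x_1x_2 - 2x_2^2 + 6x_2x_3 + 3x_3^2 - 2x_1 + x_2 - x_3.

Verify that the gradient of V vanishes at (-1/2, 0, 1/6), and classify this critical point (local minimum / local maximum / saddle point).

∇V = (-4x_1 + 4x_2 - 2, 4x_1 - 4x_2 + 6x_3 + 1, 6x_2 + 6x_3 - 1); substituting (-1/2, 0, 1/6) gives ∇V = (0, 0, 0), so (-1/2, 0, 1/6) is indeed a critical point.
The Hessian is constant: H = [[-4, 4, 0], [4, -4, 6], [0, 6, 6]].
Leading principal minors: Δ₁ = -4, Δ₂ = 0, Δ₃ = 144.
The minors fit neither the all-positive nor the alternating-sign pattern, so H is indefinite: a saddle point.

saddle point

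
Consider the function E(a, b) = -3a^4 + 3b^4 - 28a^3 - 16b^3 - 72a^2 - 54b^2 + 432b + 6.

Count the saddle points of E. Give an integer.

E separates as a function of a plus a function of b, so ∇E=0 decouples.
∂E/∂a = -12a(a + 3)(a + 4) = 0 at a ∈ {-4, -3, 0}; ∂E/∂b = 12(b - 4)(b - 3)(b + 3) = 0 at b ∈ {-3, 3, 4}.
The Hessian is diagonal: diag(E_aa, E_bb). Second derivatives: E_aa(-4)=-48, E_aa(-3)=36, E_aa(0)=-144; E_bb(-3)=504, E_bb(3)=-72, E_bb(4)=84.
Saddle points occur where the two diagonal entries have opposite signs: (-4, -3), (-4, 4), (-3, 3), (0, -3), (0, 4). Count: 5.

5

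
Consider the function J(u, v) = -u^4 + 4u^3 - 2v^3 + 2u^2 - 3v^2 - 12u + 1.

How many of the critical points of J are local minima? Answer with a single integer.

J separates as a function of u plus a function of v, so ∇J=0 decouples.
∂J/∂u = -4(u - 3)(u - 1)(u + 1) = 0 at u ∈ {-1, 1, 3}; ∂J/∂v = -6v(v + 1) = 0 at v ∈ {-1, 0}.
The Hessian is diagonal: diag(J_uu, J_vv). Second derivatives: J_uu(-1)=-32, J_uu(1)=16, J_uu(3)=-32; J_vv(-1)=6, J_vv(0)=-6.
Local minima occur where both diagonal entries positive: (1, -1). Count: 1.

1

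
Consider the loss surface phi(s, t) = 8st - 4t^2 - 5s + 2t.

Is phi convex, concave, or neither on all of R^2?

phi is quadratic, so its Hessian is the constant matrix H = [[0, 8], [8, -8]].
det(H) = -64, tr(H) = -8.
det(H) < 0, so H is indefinite: neither convex nor concave.

neither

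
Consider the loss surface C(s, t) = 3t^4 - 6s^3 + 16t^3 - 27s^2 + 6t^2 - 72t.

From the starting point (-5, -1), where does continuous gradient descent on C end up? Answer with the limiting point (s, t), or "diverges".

(-3, 1)

C is separable, so gradient descent decouples: s follows -∂C/∂s, t follows -∂C/∂t.
∂C/∂s = -18s(s + 3); at s=-5 this is -180, so s increases.
∂C/∂t = 12(t - 1)(t + 2)(t + 3); at t=-1 this is -48, so t increases.
s converges to its nearest critical value -3 (a local min of the s-part); t converges to 1. The iterate converges to (-3, 1).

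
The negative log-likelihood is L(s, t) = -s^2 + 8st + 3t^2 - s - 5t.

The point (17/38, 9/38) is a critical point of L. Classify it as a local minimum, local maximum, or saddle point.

The Hessian of L is constant: H = [[-2, 8], [8, 6]].
det(H) = (-2)·6 − 8² = -76.
Since det(H) < 0, H is indefinite and the critical point is a saddle point.

saddle point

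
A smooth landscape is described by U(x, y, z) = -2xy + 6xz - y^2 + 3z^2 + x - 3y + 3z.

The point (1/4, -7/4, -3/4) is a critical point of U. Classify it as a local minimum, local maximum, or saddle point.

The Hessian is constant: H = [[0, -2, 6], [-2, -2, 0], [6, 0, 6]].
Leading principal minors: Δ₁ = 0, Δ₂ = -4, Δ₃ = 48.
The minors fit neither the all-positive nor the alternating-sign pattern, so H is indefinite: a saddle point.

saddle point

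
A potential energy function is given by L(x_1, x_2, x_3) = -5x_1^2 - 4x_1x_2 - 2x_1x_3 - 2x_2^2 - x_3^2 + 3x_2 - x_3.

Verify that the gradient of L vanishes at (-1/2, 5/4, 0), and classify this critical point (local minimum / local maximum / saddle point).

∇L = (-10x_1 - 4x_2 - 2x_3, -4x_1 - 4x_2 + 3, -2x_1 - 2x_3 - 1); substituting (-1/2, 5/4, 0) gives ∇L = (0, 0, 0), so (-1/2, 5/4, 0) is indeed a critical point.
The Hessian is constant: H = [[-10, -4, -2], [-4, -4, 0], [-2, 0, -2]].
Leading principal minors: Δ₁ = -10, Δ₂ = 24, Δ₃ = -32.
The minors alternate sign starting negative (−, +, −), so H is negative definite: a local maximum.

local maximum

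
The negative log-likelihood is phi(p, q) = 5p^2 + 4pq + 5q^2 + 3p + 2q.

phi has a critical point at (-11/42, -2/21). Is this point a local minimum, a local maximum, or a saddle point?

local minimum

The Hessian of phi is constant: H = [[10, 4], [4, 10]].
det(H) = 10·10 − 4² = 84.
det(H) > 0 and tr(H) = 20 > 0, so H is positive definite and the point is a local minimum.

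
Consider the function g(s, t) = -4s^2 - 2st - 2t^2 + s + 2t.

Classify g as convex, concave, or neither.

g is quadratic, so its Hessian is the constant matrix H = [[-8, -2], [-2, -4]].
det(H) = 28, tr(H) = -12.
det(H) > 0 and tr(H) < 0, so H is negative definite everywhere: concave.

concave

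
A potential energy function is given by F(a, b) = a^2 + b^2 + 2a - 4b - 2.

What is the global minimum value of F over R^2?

F(a,b) separates as P(a) + Q(b) − 2, so its minimum is min P + min Q − 2.
P'(a) = 2a + 2 vanishes at a ∈ {-1}; Q'(b) = 2b - 4 vanishes at b ∈ {2}.
Local minima of P (where P''>0): P(-1)=-1. Local minima of Q: Q(2)=-4.
So the global minimum of F is P(-1) + Q(2) − 2 = -1 − 4 − 2 = -7, attained at (-1, 2).

-7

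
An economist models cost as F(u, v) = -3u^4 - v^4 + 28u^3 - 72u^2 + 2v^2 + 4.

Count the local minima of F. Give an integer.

F separates as a function of u plus a function of v, so ∇F=0 decouples.
∂F/∂u = -12u(u - 4)(u - 3) = 0 at u ∈ {0, 3, 4}; ∂F/∂v = -4v(v - 1)(v + 1) = 0 at v ∈ {-1, 0, 1}.
The Hessian is diagonal: diag(F_uu, F_vv). Second derivatives: F_uu(0)=-144, F_uu(3)=36, F_uu(4)=-48; F_vv(-1)=-8, F_vv(0)=4, F_vv(1)=-8.
Local minima occur where both diagonal entries positive: (3, 0). Count: 1.

1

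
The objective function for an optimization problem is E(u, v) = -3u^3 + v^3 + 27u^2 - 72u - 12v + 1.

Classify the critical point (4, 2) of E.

The mixed partial ∂²E/∂u∂v is 0, so the Hessian at any point is diag(E_uu, E_vv) = diag(18(-u + 3), 6v).
At (4, 2): H = diag(-18, 12).
The eigenvalues have opposite signs, so H is indefinite: a saddle point.

saddle point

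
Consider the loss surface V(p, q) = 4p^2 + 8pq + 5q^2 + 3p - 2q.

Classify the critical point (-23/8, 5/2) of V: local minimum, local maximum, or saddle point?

The Hessian of V is constant: H = [[8, 8], [8, 10]].
det(H) = 8·10 − 8² = 16.
det(H) > 0 and tr(H) = 18 > 0, so H is positive definite and the point is a local minimum.

local minimum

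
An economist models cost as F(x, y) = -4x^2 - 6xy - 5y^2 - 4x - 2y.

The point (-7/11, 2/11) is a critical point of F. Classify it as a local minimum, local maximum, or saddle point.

The Hessian of F is constant: H = [[-8, -6], [-6, -10]].
det(H) = (-8)·(-10) − (-6)² = 44.
det(H) > 0 and tr(H) = -18 < 0, so H is negative definite and the point is a local maximum.

local maximum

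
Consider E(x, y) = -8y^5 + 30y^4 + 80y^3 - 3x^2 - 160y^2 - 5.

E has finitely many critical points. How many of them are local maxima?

2

E separates as a function of x plus a function of y, so ∇E=0 decouples.
∂E/∂x = -6x = 0 at x ∈ {0}; ∂E/∂y = -40y(y - 4)(y - 1)(y + 2) = 0 at y ∈ {-2, 0, 1, 4}.
The Hessian is diagonal: diag(E_xx, E_yy). Second derivatives: E_xx(0)=-6; E_yy(-2)=1440, E_yy(0)=-320, E_yy(1)=360, E_yy(4)=-2880.
Local maxima occur where both diagonal entries negative: (0, 0), (0, 4). Count: 2.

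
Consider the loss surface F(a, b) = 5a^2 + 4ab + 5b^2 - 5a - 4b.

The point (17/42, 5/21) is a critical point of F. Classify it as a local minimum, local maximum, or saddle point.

The Hessian of F is constant: H = [[10, 4], [4, 10]].
det(H) = 10·10 − 4² = 84.
det(H) > 0 and tr(H) = 20 > 0, so H is positive definite and the point is a local minimum.

local minimum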